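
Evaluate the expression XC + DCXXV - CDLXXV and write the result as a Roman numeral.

XC = 90, DCXXV = 625, CDLXXV = 475
90 + 625 = 715
715 - 475 = 240

CCXL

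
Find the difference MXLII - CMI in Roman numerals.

MXLII = 1042
CMI = 901
1042 - 901 = 141

CXLI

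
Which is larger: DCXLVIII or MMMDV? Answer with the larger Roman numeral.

DCXLVIII = 648
MMMDV = 3505
3505 is larger

MMMDV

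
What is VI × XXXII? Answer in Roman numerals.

VI = 6
XXXII = 32
6 × 32 = 192

CXCII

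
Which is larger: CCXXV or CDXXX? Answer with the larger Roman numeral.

CCXXV = 225
CDXXX = 430
430 is larger

CDXXX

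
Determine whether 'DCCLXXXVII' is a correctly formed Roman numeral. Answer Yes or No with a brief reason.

'DCCLXXXVII': Check the rules: uses only the symbols I, V, X, L, C, D, M; no symbol is repeated more than three times in a row; V, L and D each appear at most once; no smaller symbol precedes a larger one (values never increase from left to right). Value: D (500) + C (100) + C (100) + L (50) + X (10) + X (10) + X (10) + V (5) + I (1) + I (1) = 787. So it is a valid standard Roman numeral.

Yes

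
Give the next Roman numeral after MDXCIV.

MDXCIV = 1594; next is 1595

MDXCV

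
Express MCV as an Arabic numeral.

MCV: M=1000, C=100, V=5
1000 + 100 + 5 = 1105

1105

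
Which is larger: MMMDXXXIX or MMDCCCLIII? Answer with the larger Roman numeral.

MMMDXXXIX = 3539
MMDCCCLIII = 2853
3539 is larger

MMMDXXXIX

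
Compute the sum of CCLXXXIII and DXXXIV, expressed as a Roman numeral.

CCLXXXIII = 283
DXXXIV = 534
283 + 534 = 817

DCCCXVII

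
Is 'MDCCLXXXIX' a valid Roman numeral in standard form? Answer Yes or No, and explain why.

'MDCCLXXXIX': Check the rules: uses only the symbols I, V, X, L, C, D, M; no symbol is repeated more than three times in a row; V, L and D each appear at most once; the only place a smaller symbol precedes a larger one is the allowed subtractive pair IX, the symbol right after such a pair (if any) is smaller than the pair's first symbol, and otherwise the values never increase from left to right. Value: M (1000) + D (500) + C (100) + C (100) + L (50) + X (10) + X (10) + X (10) + IX (9) = 1789. So it is a valid standard Roman numeral.

Yes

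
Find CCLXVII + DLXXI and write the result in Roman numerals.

CCLXVII = 267
DLXXI = 571
267 + 571 = 838

DCCCXXXVIII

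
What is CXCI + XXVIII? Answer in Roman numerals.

CXCI = 191
XXVIII = 28
191 + 28 = 219

CCXIX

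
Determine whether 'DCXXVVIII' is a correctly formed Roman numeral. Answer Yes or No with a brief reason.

'DCXXVVIII': V should not appear more than once

No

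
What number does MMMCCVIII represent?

MMMCCVIII: M=1000, M=1000, M=1000, C=100, C=100, V=5, I=1, I=1, I=1
1000 + 1000 + 1000 + 100 + 100 + 5 + 1 + 1 + 1 = 3208

3208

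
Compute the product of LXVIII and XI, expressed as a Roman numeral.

LXVIII = 68
XI = 11
68 × 11 = 748

DCCXLVIII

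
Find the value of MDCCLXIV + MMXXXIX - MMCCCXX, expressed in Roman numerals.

MDCCLXIV = 1764, MMXXXIX = 2039, MMCCCXX = 2320
1764 + 2039 = 3803
3803 - 2320 = 1483

MCDLXXXIII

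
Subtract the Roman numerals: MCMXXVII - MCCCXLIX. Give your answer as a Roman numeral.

MCMXXVII = 1927
MCCCXLIX = 1349
1927 - 1349 = 578

DLXXVIII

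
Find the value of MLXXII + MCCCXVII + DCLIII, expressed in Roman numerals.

MLXXII = 1072, MCCCXVII = 1317, DCLIII = 653
1072 + 1317 = 2389
2389 + 653 = 3042

MMMXLII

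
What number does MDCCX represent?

MDCCX: M=1000, D=500, C=100, C=100, X=10
1000 + 500 + 100 + 100 + 10 = 1710

1710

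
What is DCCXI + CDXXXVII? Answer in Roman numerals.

DCCXI = 711
CDXXXVII = 437
711 + 437 = 1148

MCXLVIII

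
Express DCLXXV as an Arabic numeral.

DCLXXV: D=500, C=100, L=50, X=10, X=10, V=5
500 + 100 + 50 + 10 + 10 + 5 = 675

675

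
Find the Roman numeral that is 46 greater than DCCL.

DCCL = 750
750 + 46 = 796

DCCXCVI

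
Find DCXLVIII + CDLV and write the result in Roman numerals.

DCXLVIII = 648
CDLV = 455
648 + 455 = 1103

MCIII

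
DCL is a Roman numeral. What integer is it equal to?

DCL: D=500, C=100, L=50
500 + 100 + 50 = 650

650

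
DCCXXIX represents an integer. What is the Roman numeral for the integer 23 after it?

DCCXXIX = 729
729 + 23 = 752

DCCLII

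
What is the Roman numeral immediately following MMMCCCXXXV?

MMMCCCXXXV = 3335, so the next integer is 3335 + 1 = 3336

MMMCCCXXXVI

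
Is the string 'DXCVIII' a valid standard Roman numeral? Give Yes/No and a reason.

'DXCVIII': Check the rules: uses only the symbols I, V, X, L, C, D, M; no symbol is repeated more than three times in a row; V, L and D each appear at most once; the only place a smaller symbol precedes a larger one is the allowed subtractive pair XC, the symbol right after such a pair (if any) is smaller than the pair's first symbol, and otherwise the values never increase from left to right. Value: D (500) + XC (90) + V (5) + I (1) + I (1) + I (1) = 598. So it is a valid standard Roman numeral.

Yes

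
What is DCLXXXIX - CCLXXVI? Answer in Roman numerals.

DCLXXXIX = 689
CCLXXVI = 276
689 - 276 = 413

CDXIII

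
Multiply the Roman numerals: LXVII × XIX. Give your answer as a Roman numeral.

LXVII = 67
XIX = 19
67 × 19 = 1273

MCCLXXIII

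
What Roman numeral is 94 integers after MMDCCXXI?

MMDCCXXI = 2721
2721 + 94 = 2815

MMDCCCXV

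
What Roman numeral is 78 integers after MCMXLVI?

MCMXLVI = 1946
1946 + 78 = 2024

MMXXIV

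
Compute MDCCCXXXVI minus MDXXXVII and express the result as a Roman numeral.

MDCCCXXXVI = 1836
MDXXXVII = 1537
1836 - 1537 = 299

CCXCIX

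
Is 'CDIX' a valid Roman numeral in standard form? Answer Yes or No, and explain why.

'CDIX': Check the rules: uses only the symbols I, V, X, L, C, D, M; no symbol is repeated more than three times in a row; V, L and D each appear at most once; the only places a smaller symbol precedes a larger one are the allowed subtractive pairs CD, IX, the symbol right after such a pair (if any) is smaller than the pair's first symbol, and otherwise the values never increase from left to right. Value: CD (400) + IX (9) = 409. So it is a valid standard Roman numeral.

Yes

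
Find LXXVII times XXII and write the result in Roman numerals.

LXXVII = 77
XXII = 22
77 × 22 = 1694

MDCXCIV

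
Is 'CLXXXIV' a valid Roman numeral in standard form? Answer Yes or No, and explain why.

'CLXXXIV': Check the rules: uses only the symbols I, V, X, L, C, D, M; no symbol is repeated more than three times in a row; V, L and D each appear at most once; the only place a smaller symbol precedes a larger one is the allowed subtractive pair IV, the symbol right after such a pair (if any) is smaller than the pair's first symbol, and otherwise the values never increase from left to right. Value: C (100) + L (50) + X (10) + X (10) + X (10) + IV (4) = 184. So it is a valid standard Roman numeral.

Yes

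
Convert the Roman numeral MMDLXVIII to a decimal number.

MMDLXVIII: M=1000, M=1000, D=500, L=50, X=10, V=5, I=1, I=1, I=1
1000 + 1000 + 500 + 50 + 10 + 5 + 1 + 1 + 1 = 2568

2568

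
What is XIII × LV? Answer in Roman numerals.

XIII = 13
LV = 55
13 × 55 = 715

DCCXV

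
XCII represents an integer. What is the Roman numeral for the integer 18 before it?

XCII = 92
92 - 18 = 74

LXXIV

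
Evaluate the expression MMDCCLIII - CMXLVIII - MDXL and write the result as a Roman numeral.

MMDCCLIII = 2753, CMXLVIII = 948, MDXL = 1540
2753 - 948 = 1805
1805 - 1540 = 265

CCLXV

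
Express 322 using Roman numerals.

Convert 322 to Roman numerals:
  322 contains 3×100 (CCC)
  22 contains 2×10 (XX)
  2 contains 2×1 (II)

CCCXXII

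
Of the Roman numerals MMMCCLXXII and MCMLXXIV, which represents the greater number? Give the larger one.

MMMCCLXXII = 3272
MCMLXXIV = 1974
3272 is larger

MMMCCLXXII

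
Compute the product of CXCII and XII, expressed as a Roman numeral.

CXCII = 192
XII = 12
192 × 12 = 2304

MMCCCIV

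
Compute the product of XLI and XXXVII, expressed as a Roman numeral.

XLI = 41
XXXVII = 37
41 × 37 = 1517

MDXVII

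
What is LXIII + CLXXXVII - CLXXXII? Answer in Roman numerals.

LXIII = 63, CLXXXVII = 187, CLXXXII = 182
63 + 187 = 250
250 - 182 = 68

LXVIII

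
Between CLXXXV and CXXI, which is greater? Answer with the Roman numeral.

CLXXXV = 185
CXXI = 121
185 is larger

CLXXXV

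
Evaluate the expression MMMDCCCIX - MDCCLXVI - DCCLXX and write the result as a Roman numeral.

MMMDCCCIX = 3809, MDCCLXVI = 1766, DCCLXX = 770
3809 - 1766 = 2043
2043 - 770 = 1273

MCCLXXIII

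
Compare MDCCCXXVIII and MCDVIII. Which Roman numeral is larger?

MDCCCXXVIII = 1828
MCDVIII = 1408
1828 is larger

MDCCCXXVIII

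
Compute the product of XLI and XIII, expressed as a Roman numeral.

XLI = 41
XIII = 13
41 × 13 = 533

DXXXIII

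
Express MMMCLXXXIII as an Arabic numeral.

MMMCLXXXIII: M=1000, M=1000, M=1000, C=100, L=50, X=10, X=10, X=10, I=1, I=1, I=1
1000 + 1000 + 1000 + 100 + 50 + 10 + 10 + 10 + 1 + 1 + 1 = 3183

3183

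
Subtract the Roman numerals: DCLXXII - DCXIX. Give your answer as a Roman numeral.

DCLXXII = 672
DCXIX = 619
672 - 619 = 53

LIII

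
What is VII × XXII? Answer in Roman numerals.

VII = 7
XXII = 22
7 × 22 = 154

CLIV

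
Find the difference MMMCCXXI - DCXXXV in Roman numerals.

MMMCCXXI = 3221
DCXXXV = 635
3221 - 635 = 2586

MMDLXXXVI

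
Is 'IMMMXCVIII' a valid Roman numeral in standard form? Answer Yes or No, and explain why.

'IMMMXCVIII': Invalid subtractive combination: IM

No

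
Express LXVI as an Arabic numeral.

LXVI: L=50, X=10, V=5, I=1
50 + 10 + 5 + 1 = 66

66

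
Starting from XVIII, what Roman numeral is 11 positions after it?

XVIII = 18
18 + 11 = 29

XXIX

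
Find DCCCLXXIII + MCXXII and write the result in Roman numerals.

DCCCLXXIII = 873
MCXXII = 1122
873 + 1122 = 1995

MCMXCV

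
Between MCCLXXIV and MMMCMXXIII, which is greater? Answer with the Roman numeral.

MCCLXXIV = 1274
MMMCMXXIII = 3923
3923 is larger

MMMCMXXIII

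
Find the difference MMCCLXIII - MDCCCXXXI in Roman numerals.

MMCCLXIII = 2263
MDCCCXXXI = 1831
2263 - 1831 = 432

CDXXXII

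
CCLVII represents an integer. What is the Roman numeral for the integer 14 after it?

CCLVII = 257
257 + 14 = 271

CCLXXI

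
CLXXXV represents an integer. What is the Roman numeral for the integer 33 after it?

CLXXXV = 185
185 + 33 = 218

CCXVIII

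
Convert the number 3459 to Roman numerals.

Convert 3459 to Roman numerals:
  3459 contains 3×1000 (MMM)
  459 contains 1×400 (CD)
  59 contains 1×50 (L)
  9 contains 1×9 (IX)

MMMCDLIX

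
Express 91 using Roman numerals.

Convert 91 to Roman numerals:
  91 contains 1×90 (XC)
  1 contains 1×1 (I)

XCI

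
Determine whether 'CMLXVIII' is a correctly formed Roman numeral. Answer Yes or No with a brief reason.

'CMLXVIII': Check the rules: uses only the symbols I, V, X, L, C, D, M; no symbol is repeated more than three times in a row; V, L and D each appear at most once; the only place a smaller symbol precedes a larger one is the allowed subtractive pair CM, the symbol right after such a pair (if any) is smaller than the pair's first symbol, and otherwise the values never increase from left to right. Value: CM (900) + L (50) + X (10) + V (5) + I (1) + I (1) + I (1) = 968. So it is a valid standard Roman numeral.

Yes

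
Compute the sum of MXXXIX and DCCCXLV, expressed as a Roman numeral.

MXXXIX = 1039
DCCCXLV = 845
1039 + 845 = 1884

MDCCCLXXXIV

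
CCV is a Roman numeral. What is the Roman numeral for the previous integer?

CCV = 205, so the previous integer is 205 - 1 = 204

CCIV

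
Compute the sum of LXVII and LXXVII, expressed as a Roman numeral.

LXVII = 67
LXXVII = 77
67 + 77 = 144

CXLIV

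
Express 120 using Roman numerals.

Convert 120 to Roman numerals:
  120 contains 1×100 (C)
  20 contains 2×10 (XX)

CXX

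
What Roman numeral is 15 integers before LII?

LII = 52
52 - 15 = 37

XXXVII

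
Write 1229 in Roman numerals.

Convert 1229 to Roman numerals:
  1229 contains 1×1000 (M)
  229 contains 2×100 (CC)
  29 contains 2×10 (XX)
  9 contains 1×9 (IX)

MCCXXIX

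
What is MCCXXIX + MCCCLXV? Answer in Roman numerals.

MCCXXIX = 1229
MCCCLXV = 1365
1229 + 1365 = 2594

MMDXCIV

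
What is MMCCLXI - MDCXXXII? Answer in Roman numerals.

MMCCLXI = 2261
MDCXXXII = 1632
2261 - 1632 = 629

DCXXIX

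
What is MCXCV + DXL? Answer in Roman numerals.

MCXCV = 1195
DXL = 540
1195 + 540 = 1735

MDCCXXXV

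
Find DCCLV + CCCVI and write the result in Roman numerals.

DCCLV = 755
CCCVI = 306
755 + 306 = 1061

MLXI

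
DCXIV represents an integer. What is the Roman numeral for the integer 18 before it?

DCXIV = 614
614 - 18 = 596

DXCVI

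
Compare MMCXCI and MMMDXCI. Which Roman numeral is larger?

MMCXCI = 2191
MMMDXCI = 3591
3591 is larger

MMMDXCI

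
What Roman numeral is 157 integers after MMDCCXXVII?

MMDCCXXVII = 2727
2727 + 157 = 2884

MMDCCCLXXXIV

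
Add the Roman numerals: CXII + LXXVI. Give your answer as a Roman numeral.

CXII = 112
LXXVI = 76
112 + 76 = 188

CLXXXVIII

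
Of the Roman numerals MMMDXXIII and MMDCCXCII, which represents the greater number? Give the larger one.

MMMDXXIII = 3523
MMDCCXCII = 2792
3523 is larger

MMMDXXIII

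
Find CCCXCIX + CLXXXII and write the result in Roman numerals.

CCCXCIX = 399
CLXXXII = 182
399 + 182 = 581

DLXXXI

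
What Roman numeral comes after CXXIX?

CXXIX = 129; next is 130

CXXX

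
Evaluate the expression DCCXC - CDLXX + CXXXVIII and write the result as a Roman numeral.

DCCXC = 790, CDLXX = 470, CXXXVIII = 138
790 - 470 = 320
320 + 138 = 458

CDLVIII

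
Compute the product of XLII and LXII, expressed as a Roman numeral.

XLII = 42
LXII = 62
42 × 62 = 2604

MMDCIV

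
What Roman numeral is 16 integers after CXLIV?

CXLIV = 144
144 + 16 = 160

CLX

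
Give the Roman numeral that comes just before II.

II = 2, so the previous integer is 2 - 1 = 1

I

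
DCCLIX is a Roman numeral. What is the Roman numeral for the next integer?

DCCLIX = 759; next is 760

DCCLX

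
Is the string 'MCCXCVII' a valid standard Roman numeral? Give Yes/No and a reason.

'MCCXCVII': Check the rules: uses only the symbols I, V, X, L, C, D, M; no symbol is repeated more than three times in a row; V, L and D each appear at most once; the only place a smaller symbol precedes a larger one is the allowed subtractive pair XC, the symbol right after such a pair (if any) is smaller than the pair's first symbol, and otherwise the values never increase from left to right. Value: M (1000) + C (100) + C (100) + XC (90) + V (5) + I (1) + I (1) = 1297. So it is a valid standard Roman numeral.

Yes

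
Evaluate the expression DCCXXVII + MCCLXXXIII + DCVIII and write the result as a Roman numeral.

DCCXXVII = 727, MCCLXXXIII = 1283, DCVIII = 608
727 + 1283 = 2010
2010 + 608 = 2618

MMDCXVIII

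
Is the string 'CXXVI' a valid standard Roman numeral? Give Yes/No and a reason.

'CXXVI': Check the rules: uses only the symbols I, V, X, L, C, D, M; no symbol is repeated more than three times in a row; V, L and D each appear at most once; no smaller symbol precedes a larger one (values never increase from left to right). Value: C (100) + X (10) + X (10) + V (5) + I (1) = 126. So it is a valid standard Roman numeral.

Yes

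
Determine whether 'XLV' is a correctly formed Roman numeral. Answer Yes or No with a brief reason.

'XLV': Check the rules: uses only the symbols I, V, X, L, C, D, M; no symbol is repeated more than three times in a row; V, L and D each appear at most once; the only place a smaller symbol precedes a larger one is the allowed subtractive pair XL, the symbol right after such a pair (if any) is smaller than the pair's first symbol, and otherwise the values never increase from left to right. Value: XL (40) + V (5) = 45. So it is a valid standard Roman numeral.

Yes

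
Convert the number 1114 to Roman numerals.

Convert 1114 to Roman numerals:
  1114 contains 1×1000 (M)
  114 contains 1×100 (C)
  14 contains 1×10 (X)
  4 contains 1×4 (IV)

MCXIV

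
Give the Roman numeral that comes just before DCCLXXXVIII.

DCCLXXXVIII = 788; previous is 787

DCCLXXXVII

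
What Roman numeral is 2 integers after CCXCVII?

CCXCVII = 297
297 + 2 = 299

CCXCIX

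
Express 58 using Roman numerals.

Convert 58 to Roman numerals:
  58 contains 1×50 (L)
  8 contains 1×5 (V)
  3 contains 3×1 (III)

LVIII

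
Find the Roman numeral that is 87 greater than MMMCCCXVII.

MMMCCCXVII = 3317
3317 + 87 = 3404

MMMCDIV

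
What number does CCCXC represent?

CCCXC: C=100, C=100, C=100, XC=90
100 + 100 + 100 + 90 = 390

390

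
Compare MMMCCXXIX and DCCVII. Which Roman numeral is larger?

MMMCCXXIX = 3229
DCCVII = 707
3229 is larger

MMMCCXXIX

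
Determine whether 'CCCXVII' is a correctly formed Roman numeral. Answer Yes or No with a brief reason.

'CCCXVII': Check the rules: uses only the symbols I, V, X, L, C, D, M; no symbol is repeated more than three times in a row; V, L and D each appear at most once; no smaller symbol precedes a larger one (values never increase from left to right). Value: C (100) + C (100) + C (100) + X (10) + V (5) + I (1) + I (1) = 317. So it is a valid standard Roman numeral.

Yes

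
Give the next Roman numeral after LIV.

LIV = 54, so the next integer is 54 + 1 = 55

LV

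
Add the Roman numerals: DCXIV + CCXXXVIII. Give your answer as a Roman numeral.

DCXIV = 614
CCXXXVIII = 238
614 + 238 = 852

DCCCLII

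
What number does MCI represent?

MCI: M=1000, C=100, I=1
1000 + 100 + 1 = 1101

1101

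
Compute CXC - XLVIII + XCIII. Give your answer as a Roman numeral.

CXC = 190, XLVIII = 48, XCIII = 93
190 - 48 = 142
142 + 93 = 235

CCXXXV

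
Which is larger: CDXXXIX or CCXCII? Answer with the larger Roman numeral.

CDXXXIX = 439
CCXCII = 292
439 is larger

CDXXXIX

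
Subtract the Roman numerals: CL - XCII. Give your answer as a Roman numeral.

CL = 150
XCII = 92
150 - 92 = 58

LVIII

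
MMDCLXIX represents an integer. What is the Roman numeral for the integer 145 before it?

MMDCLXIX = 2669
2669 - 145 = 2524

MMDXXIV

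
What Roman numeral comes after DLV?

DLV = 555; next is 556

DLVI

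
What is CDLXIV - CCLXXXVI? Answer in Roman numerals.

CDLXIV = 464
CCLXXXVI = 286
464 - 286 = 178

CLXXVIII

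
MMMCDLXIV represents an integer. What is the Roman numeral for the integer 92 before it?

MMMCDLXIV = 3464
3464 - 92 = 3372

MMMCCCLXXII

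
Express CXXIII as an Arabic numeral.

CXXIII: C=100, X=10, X=10, I=1, I=1, I=1
100 + 10 + 10 + 1 + 1 + 1 = 123

123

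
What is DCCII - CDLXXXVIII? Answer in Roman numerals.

DCCII = 702
CDLXXXVIII = 488
702 - 488 = 214

CCXIV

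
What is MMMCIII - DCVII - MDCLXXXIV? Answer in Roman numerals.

MMMCIII = 3103, DCVII = 607, MDCLXXXIV = 1684
3103 - 607 = 2496
2496 - 1684 = 812

DCCCXII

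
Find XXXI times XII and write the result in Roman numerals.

XXXI = 31
XII = 12
31 × 12 = 372

CCCLXXII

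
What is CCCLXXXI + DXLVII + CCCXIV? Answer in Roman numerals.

CCCLXXXI = 381, DXLVII = 547, CCCXIV = 314
381 + 547 = 928
928 + 314 = 1242

MCCXLII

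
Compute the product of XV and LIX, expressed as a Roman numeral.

XV = 15
LIX = 59
15 × 59 = 885

DCCCLXXXV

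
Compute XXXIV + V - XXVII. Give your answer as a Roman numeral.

XXXIV = 34, V = 5, XXVII = 27
34 + 5 = 39
39 - 27 = 12

XII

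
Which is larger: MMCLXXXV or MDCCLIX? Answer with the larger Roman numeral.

MMCLXXXV = 2185
MDCCLIX = 1759
2185 is larger

MMCLXXXV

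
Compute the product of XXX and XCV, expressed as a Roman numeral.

XXX = 30
XCV = 95
30 × 95 = 2850

MMDCCCL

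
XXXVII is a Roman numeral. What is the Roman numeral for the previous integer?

XXXVII = 37; previous is 36

XXXVI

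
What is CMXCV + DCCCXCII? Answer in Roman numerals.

CMXCV = 995
DCCCXCII = 892
995 + 892 = 1887

MDCCCLXXXVII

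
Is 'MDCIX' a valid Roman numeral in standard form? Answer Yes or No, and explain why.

'MDCIX': Check the rules: uses only the symbols I, V, X, L, C, D, M; no symbol is repeated more than three times in a row; V, L and D each appear at most once; the only place a smaller symbol precedes a larger one is the allowed subtractive pair IX, the symbol right after such a pair (if any) is smaller than the pair's first symbol, and otherwise the values never increase from left to right. Value: M (1000) + D (500) + C (100) + IX (9) = 1609. So it is a valid standard Roman numeral.

Yes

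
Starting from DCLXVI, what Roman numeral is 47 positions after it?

DCLXVI = 666
666 + 47 = 713

DCCXIII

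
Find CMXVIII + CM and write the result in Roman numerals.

CMXVIII = 918
CM = 900
918 + 900 = 1818

MDCCCXVIII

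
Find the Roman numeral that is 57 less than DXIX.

DXIX = 519
519 - 57 = 462

CDLXII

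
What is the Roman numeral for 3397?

Convert 3397 to Roman numerals:
  3397 contains 3×1000 (MMM)
  397 contains 3×100 (CCC)
  97 contains 1×90 (XC)
  7 contains 1×5 (V)
  2 contains 2×1 (II)

MMMCCCXCVII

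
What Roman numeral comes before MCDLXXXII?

MCDLXXXII = 1482; previous is 1481

MCDLXXXI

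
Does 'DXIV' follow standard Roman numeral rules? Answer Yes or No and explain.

'DXIV': Check the rules: uses only the symbols I, V, X, L, C, D, M; no symbol is repeated more than three times in a row; V, L and D each appear at most once; the only place a smaller symbol precedes a larger one is the allowed subtractive pair IV, the symbol right after such a pair (if any) is smaller than the pair's first symbol, and otherwise the values never increase from left to right. Value: D (500) + X (10) + IV (4) = 514. So it is a valid standard Roman numeral.

Yes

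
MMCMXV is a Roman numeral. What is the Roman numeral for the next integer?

MMCMXV = 2915; next is 2916

MMCMXVI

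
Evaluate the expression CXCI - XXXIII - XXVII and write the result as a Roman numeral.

CXCI = 191, XXXIII = 33, XXVII = 27
191 - 33 = 158
158 - 27 = 131

CXXXI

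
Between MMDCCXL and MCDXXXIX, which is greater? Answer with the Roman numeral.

MMDCCXL = 2740
MCDXXXIX = 1439
2740 is larger

MMDCCXL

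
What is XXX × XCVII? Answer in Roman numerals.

XXX = 30
XCVII = 97
30 × 97 = 2910

MMCMX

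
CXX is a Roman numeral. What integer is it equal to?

CXX: C=100, X=10, X=10
100 + 10 + 10 = 120

120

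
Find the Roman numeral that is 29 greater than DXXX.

DXXX = 530
530 + 29 = 559

DLIX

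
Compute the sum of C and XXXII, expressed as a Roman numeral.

C = 100
XXXII = 32
100 + 32 = 132

CXXXII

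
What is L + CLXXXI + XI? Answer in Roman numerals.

L = 50, CLXXXI = 181, XI = 11
50 + 181 = 231
231 + 11 = 242

CCXLII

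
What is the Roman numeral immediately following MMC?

MMC = 2100; next is 2101

MMCI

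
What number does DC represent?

DC: D=500, C=100
500 + 100 = 600

600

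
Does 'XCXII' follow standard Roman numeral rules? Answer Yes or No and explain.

'XCXII': X cannot come right after the subtractive pair XC: once X is subtracted in XC, the next symbol must be smaller than X

No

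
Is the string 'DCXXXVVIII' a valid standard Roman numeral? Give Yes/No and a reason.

'DCXXXVVIII': V should not appear more than once

No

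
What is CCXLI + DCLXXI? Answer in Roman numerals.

CCXLI = 241
DCLXXI = 671
241 + 671 = 912

CMXII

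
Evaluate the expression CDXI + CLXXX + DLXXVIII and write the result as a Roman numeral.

CDXI = 411, CLXXX = 180, DLXXVIII = 578
411 + 180 = 591
591 + 578 = 1169

MCLXIX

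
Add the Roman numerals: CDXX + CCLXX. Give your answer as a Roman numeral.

CDXX = 420
CCLXX = 270
420 + 270 = 690

DCXC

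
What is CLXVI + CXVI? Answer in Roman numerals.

CLXVI = 166
CXVI = 116
166 + 116 = 282

CCLXXXII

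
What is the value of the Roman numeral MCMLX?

MCMLX: M=1000, CM=900, L=50, X=10
1000 + 900 + 50 + 10 = 1960

1960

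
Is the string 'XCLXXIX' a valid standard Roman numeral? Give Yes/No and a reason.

'XCLXXIX': X (position 1) comes before the larger symbol L (position 3) without being directly in front of it as a subtractive pair; apart from IV, IX, XL, XC, CD and CM, symbols must go from largest to smallest

No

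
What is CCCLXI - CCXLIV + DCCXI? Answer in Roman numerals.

CCCLXI = 361, CCXLIV = 244, DCCXI = 711
361 - 244 = 117
117 + 711 = 828

DCCCXXVIII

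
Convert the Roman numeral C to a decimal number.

C: C=100

100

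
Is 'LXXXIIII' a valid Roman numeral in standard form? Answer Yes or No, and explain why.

'LXXXIIII': More than 3 consecutive I's

No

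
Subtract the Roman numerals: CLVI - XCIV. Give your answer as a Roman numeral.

CLVI = 156
XCIV = 94
156 - 94 = 62

LXII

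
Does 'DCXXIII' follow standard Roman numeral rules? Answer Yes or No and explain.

'DCXXIII': Check the rules: uses only the symbols I, V, X, L, C, D, M; no symbol is repeated more than three times in a row; V, L and D each appear at most once; no smaller symbol precedes a larger one (values never increase from left to right). Value: D (500) + C (100) + X (10) + X (10) + I (1) + I (1) + I (1) = 623. So it is a valid standard Roman numeral.

Yes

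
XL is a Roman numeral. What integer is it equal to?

XL: XL=40

40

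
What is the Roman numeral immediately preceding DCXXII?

DCXXII = 622, so the previous integer is 622 - 1 = 621

DCXXI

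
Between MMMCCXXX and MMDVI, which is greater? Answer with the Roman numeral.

MMMCCXXX = 3230
MMDVI = 2506
3230 is larger

MMMCCXXX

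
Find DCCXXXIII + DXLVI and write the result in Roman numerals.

DCCXXXIII = 733
DXLVI = 546
733 + 546 = 1279

MCCLXXIX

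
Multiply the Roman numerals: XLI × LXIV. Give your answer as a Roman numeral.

XLI = 41
LXIV = 64
41 × 64 = 2624

MMDCXXIV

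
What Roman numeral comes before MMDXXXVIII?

MMDXXXVIII = 2538, so the previous integer is 2538 - 1 = 2537

MMDXXXVII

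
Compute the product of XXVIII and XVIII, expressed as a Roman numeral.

XXVIII = 28
XVIII = 18
28 × 18 = 504

DIV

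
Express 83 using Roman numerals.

Convert 83 to Roman numerals:
  83 contains 1×50 (L)
  33 contains 3×10 (XXX)
  3 contains 3×1 (III)

LXXXIII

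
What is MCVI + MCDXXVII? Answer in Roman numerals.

MCVI = 1106
MCDXXVII = 1427
1106 + 1427 = 2533

MMDXXXIII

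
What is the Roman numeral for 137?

Convert 137 to Roman numerals:
  137 contains 1×100 (C)
  37 contains 3×10 (XXX)
  7 contains 1×5 (V)
  2 contains 2×1 (II)

CXXXVII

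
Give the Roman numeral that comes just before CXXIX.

CXXIX = 129, so the previous integer is 129 - 1 = 128

CXXVIII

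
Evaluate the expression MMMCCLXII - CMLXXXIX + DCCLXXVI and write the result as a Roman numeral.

MMMCCLXII = 3262, CMLXXXIX = 989, DCCLXXVI = 776
3262 - 989 = 2273
2273 + 776 = 3049

MMMXLIX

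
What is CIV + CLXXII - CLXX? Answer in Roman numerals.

CIV = 104, CLXXII = 172, CLXX = 170
104 + 172 = 276
276 - 170 = 106

CVI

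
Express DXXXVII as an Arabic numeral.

DXXXVII: D=500, X=10, X=10, X=10, V=5, I=1, I=1
500 + 10 + 10 + 10 + 5 + 1 + 1 = 537

537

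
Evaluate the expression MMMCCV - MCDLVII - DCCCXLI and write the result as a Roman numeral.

MMMCCV = 3205, MCDLVII = 1457, DCCCXLI = 841
3205 - 1457 = 1748
1748 - 841 = 907

CMVII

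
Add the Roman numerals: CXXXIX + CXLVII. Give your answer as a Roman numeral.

CXXXIX = 139
CXLVII = 147
139 + 147 = 286

CCLXXXVI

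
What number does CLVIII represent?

CLVIII: C=100, L=50, V=5, I=1, I=1, I=1
100 + 50 + 5 + 1 + 1 + 1 = 158

158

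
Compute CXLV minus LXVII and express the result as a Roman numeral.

CXLV = 145
LXVII = 67
145 - 67 = 78

LXXVIII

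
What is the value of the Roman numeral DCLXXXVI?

DCLXXXVI: D=500, C=100, L=50, X=10, X=10, X=10, V=5, I=1
500 + 100 + 50 + 10 + 10 + 10 + 5 + 1 = 686

686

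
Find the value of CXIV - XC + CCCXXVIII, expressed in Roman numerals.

CXIV = 114, XC = 90, CCCXXVIII = 328
114 - 90 = 24
24 + 328 = 352

CCCLII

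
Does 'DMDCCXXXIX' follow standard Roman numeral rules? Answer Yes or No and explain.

'DMDCCXXXIX': D should not appear more than once

No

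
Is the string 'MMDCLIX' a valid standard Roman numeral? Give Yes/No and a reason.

'MMDCLIX': Check the rules: uses only the symbols I, V, X, L, C, D, M; no symbol is repeated more than three times in a row; V, L and D each appear at most once; the only place a smaller symbol precedes a larger one is the allowed subtractive pair IX, the symbol right after such a pair (if any) is smaller than the pair's first symbol, and otherwise the values never increase from left to right. Value: M (1000) + M (1000) + D (500) + C (100) + L (50) + IX (9) = 2659. So it is a valid standard Roman numeral.

Yes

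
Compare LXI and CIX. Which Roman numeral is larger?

LXI = 61
CIX = 109
109 is larger

CIX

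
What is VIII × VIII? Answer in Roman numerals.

VIII = 8
VIII = 8
8 × 8 = 64

LXIV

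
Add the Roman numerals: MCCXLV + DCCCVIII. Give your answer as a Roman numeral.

MCCXLV = 1245
DCCCVIII = 808
1245 + 808 = 2053

MMLIII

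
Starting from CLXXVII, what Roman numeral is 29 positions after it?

CLXXVII = 177
177 + 29 = 206

CCVI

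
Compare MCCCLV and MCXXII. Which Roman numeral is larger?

MCCCLV = 1355
MCXXII = 1122
1355 is larger

MCCCLV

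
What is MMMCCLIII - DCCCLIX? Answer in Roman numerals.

MMMCCLIII = 3253
DCCCLIX = 859
3253 - 859 = 2394

MMCCCXCIV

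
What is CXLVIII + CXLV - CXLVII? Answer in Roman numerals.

CXLVIII = 148, CXLV = 145, CXLVII = 147
148 + 145 = 293
293 - 147 = 146

CXLVI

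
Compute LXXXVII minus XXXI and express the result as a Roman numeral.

LXXXVII = 87
XXXI = 31
87 - 31 = 56

LVI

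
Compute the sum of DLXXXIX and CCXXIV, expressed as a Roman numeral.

DLXXXIX = 589
CCXXIV = 224
589 + 224 = 813

DCCCXIII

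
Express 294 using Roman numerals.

Convert 294 to Roman numerals:
  294 contains 2×100 (CC)
  94 contains 1×90 (XC)
  4 contains 1×4 (IV)

CCXCIV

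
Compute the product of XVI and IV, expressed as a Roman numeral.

XVI = 16
IV = 4
16 × 4 = 64

LXIV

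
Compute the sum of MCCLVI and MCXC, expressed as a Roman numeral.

MCCLVI = 1256
MCXC = 1190
1256 + 1190 = 2446

MMCDXLVI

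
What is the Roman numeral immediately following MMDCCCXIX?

MMDCCCXIX = 2819, so the next integer is 2819 + 1 = 2820

MMDCCCXX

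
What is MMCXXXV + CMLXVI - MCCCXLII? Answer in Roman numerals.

MMCXXXV = 2135, CMLXVI = 966, MCCCXLII = 1342
2135 + 966 = 3101
3101 - 1342 = 1759

MDCCLIX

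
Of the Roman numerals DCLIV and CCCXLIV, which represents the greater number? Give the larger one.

DCLIV = 654
CCCXLIV = 344
654 is larger

DCLIV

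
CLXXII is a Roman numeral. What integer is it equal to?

CLXXII: C=100, L=50, X=10, X=10, I=1, I=1
100 + 50 + 10 + 10 + 1 + 1 = 172

172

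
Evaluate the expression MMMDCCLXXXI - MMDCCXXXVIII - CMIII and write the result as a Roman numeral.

MMMDCCLXXXI = 3781, MMDCCXXXVIII = 2738, CMIII = 903
3781 - 2738 = 1043
1043 - 903 = 140

CXL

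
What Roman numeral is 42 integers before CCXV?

CCXV = 215
215 - 42 = 173

CLXXIII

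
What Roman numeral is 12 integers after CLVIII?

CLVIII = 158
158 + 12 = 170

CLXX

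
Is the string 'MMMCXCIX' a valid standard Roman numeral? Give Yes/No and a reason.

'MMMCXCIX': Check the rules: uses only the symbols I, V, X, L, C, D, M; no symbol is repeated more than three times in a row; V, L and D each appear at most once; the only places a smaller symbol precedes a larger one are the allowed subtractive pairs XC, IX, the symbol right after such a pair (if any) is smaller than the pair's first symbol, and otherwise the values never increase from left to right. Value: M (1000) + M (1000) + M (1000) + C (100) + XC (90) + IX (9) = 3199. So it is a valid standard Roman numeral.

Yes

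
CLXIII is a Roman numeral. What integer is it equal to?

CLXIII: C=100, L=50, X=10, I=1, I=1, I=1
100 + 50 + 10 + 1 + 1 + 1 = 163

163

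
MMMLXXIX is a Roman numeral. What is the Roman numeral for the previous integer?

MMMLXXIX = 3079, so the previous integer is 3079 - 1 = 3078

MMMLXXVIII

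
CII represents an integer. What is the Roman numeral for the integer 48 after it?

CII = 102
102 + 48 = 150

CL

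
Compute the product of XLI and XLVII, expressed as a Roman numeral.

XLI = 41
XLVII = 47
41 × 47 = 1927

MCMXXVII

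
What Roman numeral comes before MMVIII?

MMVIII = 2008, so the previous integer is 2008 - 1 = 2007

MMVII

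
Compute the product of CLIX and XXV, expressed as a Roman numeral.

CLIX = 159
XXV = 25
159 × 25 = 3975

MMMCMLXXV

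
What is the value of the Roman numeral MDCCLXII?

MDCCLXII: M=1000, D=500, C=100, C=100, L=50, X=10, I=1, I=1
1000 + 500 + 100 + 100 + 50 + 10 + 1 + 1 = 1762

1762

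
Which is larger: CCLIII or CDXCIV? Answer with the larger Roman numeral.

CCLIII = 253
CDXCIV = 494
494 is larger

CDXCIV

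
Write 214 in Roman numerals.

Convert 214 to Roman numerals:
  214 contains 2×100 (CC)
  14 contains 1×10 (X)
  4 contains 1×4 (IV)

CCXIV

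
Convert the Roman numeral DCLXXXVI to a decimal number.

DCLXXXVI: D=500, C=100, L=50, X=10, X=10, X=10, V=5, I=1
500 + 100 + 50 + 10 + 10 + 10 + 5 + 1 = 686

686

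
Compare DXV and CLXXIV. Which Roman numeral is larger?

DXV = 515
CLXXIV = 174
515 is larger

DXV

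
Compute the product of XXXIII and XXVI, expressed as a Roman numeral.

XXXIII = 33
XXVI = 26
33 × 26 = 858

DCCCLVIII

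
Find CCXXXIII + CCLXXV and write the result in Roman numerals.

CCXXXIII = 233
CCLXXV = 275
233 + 275 = 508

DVIII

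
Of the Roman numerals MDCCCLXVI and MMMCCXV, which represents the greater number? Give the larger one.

MDCCCLXVI = 1866
MMMCCXV = 3215
3215 is larger

MMMCCXV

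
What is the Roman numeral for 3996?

Convert 3996 to Roman numerals:
  3996 contains 3×1000 (MMM)
  996 contains 1×900 (CM)
  96 contains 1×90 (XC)
  6 contains 1×5 (V)
  1 contains 1×1 (I)

MMMCMXCVI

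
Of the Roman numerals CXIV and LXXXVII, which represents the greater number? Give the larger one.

CXIV = 114
LXXXVII = 87
114 is larger

CXIV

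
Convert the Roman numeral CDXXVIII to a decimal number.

CDXXVIII: CD=400, X=10, X=10, V=5, I=1, I=1, I=1
400 + 10 + 10 + 5 + 1 + 1 + 1 = 428

428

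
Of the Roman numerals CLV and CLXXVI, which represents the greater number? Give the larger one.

CLV = 155
CLXXVI = 176
176 is larger

CLXXVI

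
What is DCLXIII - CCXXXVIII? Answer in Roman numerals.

DCLXIII = 663
CCXXXVIII = 238
663 - 238 = 425

CDXXV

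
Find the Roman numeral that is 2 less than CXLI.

CXLI = 141
141 - 2 = 139

CXXXIX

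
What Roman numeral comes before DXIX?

DXIX = 519; previous is 518

DXVIII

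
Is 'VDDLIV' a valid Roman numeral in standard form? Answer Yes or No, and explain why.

'VDDLIV': V should not appear more than once

No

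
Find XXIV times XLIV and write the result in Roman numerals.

XXIV = 24
XLIV = 44
24 × 44 = 1056

MLVI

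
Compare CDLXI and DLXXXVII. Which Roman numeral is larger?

CDLXI = 461
DLXXXVII = 587
587 is larger

DLXXXVII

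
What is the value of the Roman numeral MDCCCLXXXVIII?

MDCCCLXXXVIII: M=1000, D=500, C=100, C=100, C=100, L=50, X=10, X=10, X=10, V=5, I=1, I=1, I=1
1000 + 500 + 100 + 100 + 100 + 50 + 10 + 10 + 10 + 5 + 1 + 1 + 1 = 1888

1888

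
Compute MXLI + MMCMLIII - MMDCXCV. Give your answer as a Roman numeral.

MXLI = 1041, MMCMLIII = 2953, MMDCXCV = 2695
1041 + 2953 = 3994
3994 - 2695 = 1299

MCCXCIX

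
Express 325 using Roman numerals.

Convert 325 to Roman numerals:
  325 contains 3×100 (CCC)
  25 contains 2×10 (XX)
  5 contains 1×5 (V)

CCCXXV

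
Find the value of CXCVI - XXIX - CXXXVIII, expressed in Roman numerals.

CXCVI = 196, XXIX = 29, CXXXVIII = 138
196 - 29 = 167
167 - 138 = 29

XXIX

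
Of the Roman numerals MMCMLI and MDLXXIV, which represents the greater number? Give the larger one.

MMCMLI = 2951
MDLXXIV = 1574
2951 is larger

MMCMLI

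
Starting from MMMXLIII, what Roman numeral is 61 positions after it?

MMMXLIII = 3043
3043 + 61 = 3104

MMMCIV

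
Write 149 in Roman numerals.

Convert 149 to Roman numerals:
  149 contains 1×100 (C)
  49 contains 1×40 (XL)
  9 contains 1×9 (IX)

CXLIX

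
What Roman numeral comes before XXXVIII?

XXXVIII = 38; previous is 37

XXXVII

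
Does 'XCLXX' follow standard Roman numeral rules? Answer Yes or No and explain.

'XCLXX': X (position 1) comes before the larger symbol L (position 3) without being directly in front of it as a subtractive pair; apart from IV, IX, XL, XC, CD and CM, symbols must go from largest to smallest

No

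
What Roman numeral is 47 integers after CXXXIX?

CXXXIX = 139
139 + 47 = 186

CLXXXVI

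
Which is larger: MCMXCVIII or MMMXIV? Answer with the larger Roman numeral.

MCMXCVIII = 1998
MMMXIV = 3014
3014 is larger

MMMXIV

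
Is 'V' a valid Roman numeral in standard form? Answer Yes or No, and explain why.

'V': Check the rules: uses only the symbols I, V, X, L, C, D, M; no symbol is repeated more than three times in a row; V, L and D each appear at most once; no smaller symbol precedes a larger one (values never increase from left to right). Value: V = 5. So it is a valid standard Roman numeral.

Yes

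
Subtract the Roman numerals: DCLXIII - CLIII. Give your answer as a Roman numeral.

DCLXIII = 663
CLIII = 153
663 - 153 = 510

DX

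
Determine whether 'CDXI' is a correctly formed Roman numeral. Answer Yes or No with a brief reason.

'CDXI': Check the rules: uses only the symbols I, V, X, L, C, D, M; no symbol is repeated more than three times in a row; V, L and D each appear at most once; the only place a smaller symbol precedes a larger one is the allowed subtractive pair CD, the symbol right after such a pair (if any) is smaller than the pair's first symbol, and otherwise the values never increase from left to right. Value: CD (400) + X (10) + I (1) = 411. So it is a valid standard Roman numeral.

Yes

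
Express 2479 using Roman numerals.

Convert 2479 to Roman numerals:
  2479 contains 2×1000 (MM)
  479 contains 1×400 (CD)
  79 contains 1×50 (L)
  29 contains 2×10 (XX)
  9 contains 1×9 (IX)

MMCDLXXIX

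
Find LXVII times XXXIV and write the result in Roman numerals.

LXVII = 67
XXXIV = 34
67 × 34 = 2278

MMCCLXXVIII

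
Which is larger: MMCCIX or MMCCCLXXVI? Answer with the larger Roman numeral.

MMCCIX = 2209
MMCCCLXXVI = 2376
2376 is larger

MMCCCLXXVI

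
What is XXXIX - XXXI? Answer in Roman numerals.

XXXIX = 39
XXXI = 31
39 - 31 = 8

VIII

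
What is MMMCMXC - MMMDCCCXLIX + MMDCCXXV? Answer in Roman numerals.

MMMCMXC = 3990, MMMDCCCXLIX = 3849, MMDCCXXV = 2725
3990 - 3849 = 141
141 + 2725 = 2866

MMDCCCLXVI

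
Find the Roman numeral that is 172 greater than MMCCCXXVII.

MMCCCXXVII = 2327
2327 + 172 = 2499

MMCDXCIX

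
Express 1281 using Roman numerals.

Convert 1281 to Roman numerals:
  1281 contains 1×1000 (M)
  281 contains 2×100 (CC)
  81 contains 1×50 (L)
  31 contains 3×10 (XXX)
  1 contains 1×1 (I)

MCCLXXXI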